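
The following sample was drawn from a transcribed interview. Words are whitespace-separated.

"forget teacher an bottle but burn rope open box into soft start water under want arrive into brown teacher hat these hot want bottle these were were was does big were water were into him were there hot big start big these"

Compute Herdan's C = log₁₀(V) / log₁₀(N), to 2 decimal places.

N = 42, V = 26.
log₁₀(V) = 1.414973, log₁₀(N) = 1.623249
C = 1.414973 / 1.623249 = 0.87

0.87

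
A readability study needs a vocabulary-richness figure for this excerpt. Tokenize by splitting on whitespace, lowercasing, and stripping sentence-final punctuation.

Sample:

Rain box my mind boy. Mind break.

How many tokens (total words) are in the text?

7

Tokens: rain, box, my, mind, boy, mind, break
N = 7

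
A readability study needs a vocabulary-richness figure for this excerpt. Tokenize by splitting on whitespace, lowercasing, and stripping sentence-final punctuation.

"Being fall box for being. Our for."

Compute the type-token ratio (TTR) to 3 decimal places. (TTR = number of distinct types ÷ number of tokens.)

N = 7 tokens, V = 5 types.
TTR = V / N = 5 / 7 = 0.714

0.714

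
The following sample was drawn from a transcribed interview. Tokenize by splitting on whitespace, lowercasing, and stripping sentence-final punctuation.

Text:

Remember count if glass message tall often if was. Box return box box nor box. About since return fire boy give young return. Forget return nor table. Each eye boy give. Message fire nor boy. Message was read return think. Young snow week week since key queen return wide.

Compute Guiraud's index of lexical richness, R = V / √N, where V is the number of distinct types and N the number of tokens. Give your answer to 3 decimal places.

4.000

N = 49, V = 28.
√N = 7.000000
R = 28 / 7.000000 = 4.000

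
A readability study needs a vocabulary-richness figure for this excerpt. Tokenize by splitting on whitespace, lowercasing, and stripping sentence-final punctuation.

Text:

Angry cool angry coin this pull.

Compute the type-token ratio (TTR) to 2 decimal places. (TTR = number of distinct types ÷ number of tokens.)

0.83

N = 6 tokens, V = 5 types.
TTR = V / N = 5 / 6 = 0.83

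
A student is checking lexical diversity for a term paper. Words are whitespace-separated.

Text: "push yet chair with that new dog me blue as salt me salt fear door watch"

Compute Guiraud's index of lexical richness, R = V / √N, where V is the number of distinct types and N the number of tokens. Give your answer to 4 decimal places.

3.5000

N = 16, V = 14.
√N = 4.000000
R = 14 / 4.000000 = 3.5000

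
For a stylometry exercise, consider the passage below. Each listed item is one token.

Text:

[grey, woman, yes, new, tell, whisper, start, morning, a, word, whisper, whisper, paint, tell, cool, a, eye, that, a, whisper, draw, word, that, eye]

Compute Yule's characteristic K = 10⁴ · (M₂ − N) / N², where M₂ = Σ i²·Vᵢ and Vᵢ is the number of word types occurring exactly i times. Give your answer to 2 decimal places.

Frequencies: whisper:4, a:3, tell:2, word:2, eye:2, that:2, grey:1, woman:1, yes:1, new:1, start:1, morning:1, paint:1, cool:1, draw:1
N = 24. Frequency spectrum: V_1=9, V_2=4, V_3=1, V_4=1
M₂ = 1²·9 + 2²·4 + 3²·1 + 4²·1 = 50
K = 10000 × (50 − 24) / 24² = 451.39

451.39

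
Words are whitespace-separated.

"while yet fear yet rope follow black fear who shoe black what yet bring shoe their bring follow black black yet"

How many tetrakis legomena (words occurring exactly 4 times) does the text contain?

Frequencies: yet:4, black:4, fear:2, follow:2, shoe:2, bring:2, while:1, rope:1, who:1, what:1, their:1
Words with frequency 4: black, yet

2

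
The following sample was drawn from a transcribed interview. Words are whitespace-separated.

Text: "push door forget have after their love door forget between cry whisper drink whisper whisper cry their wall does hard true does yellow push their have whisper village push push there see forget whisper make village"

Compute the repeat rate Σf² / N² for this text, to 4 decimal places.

0.0694

Frequencies: whisper:5, push:4, forget:3, their:3, door:2, have:2, cry:2, does:2, village:2, after:1, love:1, between:1, drink:1, wall:1, hard:1, true:1, yellow:1, there:1, see:1, make:1
Σf² = 90; N² = 1296
Repeat rate = 90 / 1296 = 0.0694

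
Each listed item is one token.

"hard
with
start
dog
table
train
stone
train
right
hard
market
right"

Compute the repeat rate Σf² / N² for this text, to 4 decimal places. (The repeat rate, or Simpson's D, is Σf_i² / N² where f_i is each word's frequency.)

Frequencies: hard:2, train:2, right:2, with:1, start:1, dog:1, table:1, stone:1, market:1
Σf² = 18; N² = 144
Repeat rate = 18 / 144 = 0.1250

0.1250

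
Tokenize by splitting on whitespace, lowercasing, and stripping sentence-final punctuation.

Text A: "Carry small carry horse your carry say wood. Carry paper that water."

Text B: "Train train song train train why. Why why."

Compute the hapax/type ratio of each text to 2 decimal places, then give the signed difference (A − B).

0.56

A: hapax=8, V=9, ratio=0.89
B: hapax=1, V=3, ratio=0.33
Difference = 0.89 − 0.33 = 0.56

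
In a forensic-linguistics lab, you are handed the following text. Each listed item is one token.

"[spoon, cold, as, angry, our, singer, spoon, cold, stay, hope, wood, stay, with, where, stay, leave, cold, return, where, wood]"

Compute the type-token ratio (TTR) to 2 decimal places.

0.65

N = 20 tokens, V = 13 types.
TTR = V / N = 13 / 20 = 0.65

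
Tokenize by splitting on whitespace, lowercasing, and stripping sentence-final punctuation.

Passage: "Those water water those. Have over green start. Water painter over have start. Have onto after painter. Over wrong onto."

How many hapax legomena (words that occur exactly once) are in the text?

3

Frequencies: water:3, have:3, over:3, those:2, start:2, painter:2, onto:2, green:1, after:1, wrong:1
Hapax (freq=1): after, green, wrong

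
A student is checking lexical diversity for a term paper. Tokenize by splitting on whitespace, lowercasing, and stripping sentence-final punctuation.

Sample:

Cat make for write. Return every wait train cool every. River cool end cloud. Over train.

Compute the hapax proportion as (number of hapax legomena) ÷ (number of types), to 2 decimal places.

0.77

Frequencies: every:2, train:2, cool:2, cat:1, make:1, for:1, write:1, return:1, wait:1, river:1, end:1, cloud:1, over:1
Hapax count = 10; type count = 13.
Ratio = 10 / 13 = 0.77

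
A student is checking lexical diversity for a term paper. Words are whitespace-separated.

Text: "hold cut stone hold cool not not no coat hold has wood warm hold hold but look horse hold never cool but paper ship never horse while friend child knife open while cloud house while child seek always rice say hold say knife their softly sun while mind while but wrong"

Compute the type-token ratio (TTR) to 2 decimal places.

0.63

N = 51 tokens, V = 32 types.
TTR = V / N = 32 / 51 = 0.63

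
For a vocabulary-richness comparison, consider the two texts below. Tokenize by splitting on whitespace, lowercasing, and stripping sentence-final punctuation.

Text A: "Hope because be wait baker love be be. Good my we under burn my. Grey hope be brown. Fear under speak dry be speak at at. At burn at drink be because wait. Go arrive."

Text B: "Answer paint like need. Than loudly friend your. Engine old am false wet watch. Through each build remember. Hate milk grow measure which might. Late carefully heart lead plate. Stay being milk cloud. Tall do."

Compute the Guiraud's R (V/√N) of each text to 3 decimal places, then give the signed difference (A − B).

-2.366

A: V=20, N=35, R=3.381
B: V=34, N=35, R=5.747
Difference = 3.381 − 5.747 = -2.366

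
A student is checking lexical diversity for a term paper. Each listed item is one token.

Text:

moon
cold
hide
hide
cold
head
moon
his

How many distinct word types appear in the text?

Distinct types: {cold, head, hide, his, moon}
V = 5

5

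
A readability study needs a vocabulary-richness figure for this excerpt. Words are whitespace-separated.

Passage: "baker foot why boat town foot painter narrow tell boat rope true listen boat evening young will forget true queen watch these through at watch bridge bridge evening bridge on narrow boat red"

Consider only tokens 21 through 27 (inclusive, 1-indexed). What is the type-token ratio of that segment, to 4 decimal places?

Segment tokens 21–27: watch, these, through, at, watch, bridge, bridge
Segment N = 7, segment V = 5.
TTR = 5 / 7 = 0.7143

0.7143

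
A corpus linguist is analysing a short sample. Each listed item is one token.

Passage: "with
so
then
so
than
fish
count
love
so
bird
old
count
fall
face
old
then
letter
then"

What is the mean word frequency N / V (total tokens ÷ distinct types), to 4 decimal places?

N = 18 tokens, V = 12 types.
Mean frequency = N / V = 18 / 12 = 1.5000

1.5000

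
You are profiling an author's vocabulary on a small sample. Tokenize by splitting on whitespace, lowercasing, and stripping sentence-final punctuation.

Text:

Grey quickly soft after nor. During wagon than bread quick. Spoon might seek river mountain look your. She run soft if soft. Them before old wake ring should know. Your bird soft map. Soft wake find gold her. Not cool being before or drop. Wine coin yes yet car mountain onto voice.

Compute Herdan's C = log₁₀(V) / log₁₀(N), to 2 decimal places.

0.96

N = 52, V = 44.
log₁₀(V) = 1.643453, log₁₀(N) = 1.716003
C = 1.643453 / 1.716003 = 0.96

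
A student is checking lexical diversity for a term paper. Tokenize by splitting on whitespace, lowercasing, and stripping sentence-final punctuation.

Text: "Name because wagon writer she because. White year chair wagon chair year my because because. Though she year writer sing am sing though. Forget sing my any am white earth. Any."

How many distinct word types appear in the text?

Distinct types: {am, any, because, chair, earth, forget, my, name, she, sing, though, wagon, white, writer, year}
V = 15

15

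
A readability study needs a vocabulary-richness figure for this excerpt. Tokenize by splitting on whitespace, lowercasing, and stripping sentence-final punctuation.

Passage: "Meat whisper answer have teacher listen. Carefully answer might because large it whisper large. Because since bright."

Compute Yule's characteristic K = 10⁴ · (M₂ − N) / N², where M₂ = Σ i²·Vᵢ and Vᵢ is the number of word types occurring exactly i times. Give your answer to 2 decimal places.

276.82

Frequencies: whisper:2, answer:2, because:2, large:2, meat:1, have:1, teacher:1, listen:1, carefully:1, might:1, it:1, since:1, bright:1
N = 17. Frequency spectrum: V_1=9, V_2=4
M₂ = 1²·9 + 2²·4 = 25
K = 10000 × (25 − 17) / 17² = 276.82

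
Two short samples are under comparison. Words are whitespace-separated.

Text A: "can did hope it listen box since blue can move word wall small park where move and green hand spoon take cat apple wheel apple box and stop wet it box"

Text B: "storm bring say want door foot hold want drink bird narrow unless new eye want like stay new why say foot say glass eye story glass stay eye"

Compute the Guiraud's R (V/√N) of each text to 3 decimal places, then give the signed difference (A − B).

A: V=24, N=31, R=4.311
B: V=18, N=28, R=3.402
Difference = 4.311 − 3.402 = 0.909

0.909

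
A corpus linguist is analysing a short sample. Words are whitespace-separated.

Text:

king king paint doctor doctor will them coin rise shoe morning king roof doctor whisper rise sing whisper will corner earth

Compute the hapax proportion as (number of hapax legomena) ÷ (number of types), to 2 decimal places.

Frequencies: king:3, doctor:3, will:2, rise:2, whisper:2, paint:1, them:1, coin:1, shoe:1, morning:1, roof:1, sing:1, corner:1, earth:1
Hapax count = 9; type count = 14.
Ratio = 9 / 14 = 0.64

0.64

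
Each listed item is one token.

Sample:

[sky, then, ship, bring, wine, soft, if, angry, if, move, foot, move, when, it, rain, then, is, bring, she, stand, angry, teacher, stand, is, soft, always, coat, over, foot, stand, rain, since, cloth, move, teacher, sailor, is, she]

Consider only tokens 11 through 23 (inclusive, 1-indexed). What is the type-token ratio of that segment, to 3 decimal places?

Segment tokens 11–23: foot, move, when, it, rain, then, is, bring, she, stand, angry, teacher, stand
Segment N = 13, segment V = 12.
TTR = 12 / 13 = 0.923

0.923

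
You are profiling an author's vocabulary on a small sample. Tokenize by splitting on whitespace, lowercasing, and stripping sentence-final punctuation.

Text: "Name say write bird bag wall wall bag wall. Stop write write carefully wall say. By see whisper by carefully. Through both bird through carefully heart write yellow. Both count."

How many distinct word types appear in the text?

16

Distinct types: {bag, bird, both, by, carefully, count, heart, name, say, see, stop, through, wall, whisper, write, yellow}
V = 16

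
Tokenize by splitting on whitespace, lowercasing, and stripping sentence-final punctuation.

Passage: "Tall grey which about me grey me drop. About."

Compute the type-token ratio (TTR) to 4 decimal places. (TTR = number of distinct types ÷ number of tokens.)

N = 9 tokens, V = 6 types.
TTR = V / N = 6 / 9 = 0.6667

0.6667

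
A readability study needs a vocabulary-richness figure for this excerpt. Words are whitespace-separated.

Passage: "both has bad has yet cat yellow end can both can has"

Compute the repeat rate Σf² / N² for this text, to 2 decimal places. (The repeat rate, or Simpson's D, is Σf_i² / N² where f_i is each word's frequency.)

0.15

Frequencies: has:3, both:2, can:2, bad:1, yet:1, cat:1, yellow:1, end:1
Σf² = 22; N² = 144
Repeat rate = 22 / 144 = 0.15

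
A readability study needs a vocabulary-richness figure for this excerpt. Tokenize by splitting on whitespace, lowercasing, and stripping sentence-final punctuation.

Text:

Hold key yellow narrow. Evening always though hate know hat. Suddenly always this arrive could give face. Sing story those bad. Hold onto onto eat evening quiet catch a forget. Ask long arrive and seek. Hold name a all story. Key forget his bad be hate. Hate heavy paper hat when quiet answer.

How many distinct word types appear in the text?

Distinct types: {a, all, always, and, answer, arrive, ask, bad, be, catch, could, eat, evening, face, forget, give, hat, hate, heavy, his, hold, key, know, long, name, narrow, onto, paper, quiet, seek, sing, story, suddenly, this, those, though, when, yellow}
V = 38

38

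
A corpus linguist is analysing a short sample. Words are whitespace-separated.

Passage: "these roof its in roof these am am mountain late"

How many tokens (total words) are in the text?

Tokens: these, roof, its, in, roof, these, am, am, mountain, late
N = 10

10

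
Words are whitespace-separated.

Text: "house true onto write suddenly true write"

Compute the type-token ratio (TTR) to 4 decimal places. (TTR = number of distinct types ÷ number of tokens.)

N = 7 tokens, V = 5 types.
TTR = V / N = 5 / 7 = 0.7143

0.7143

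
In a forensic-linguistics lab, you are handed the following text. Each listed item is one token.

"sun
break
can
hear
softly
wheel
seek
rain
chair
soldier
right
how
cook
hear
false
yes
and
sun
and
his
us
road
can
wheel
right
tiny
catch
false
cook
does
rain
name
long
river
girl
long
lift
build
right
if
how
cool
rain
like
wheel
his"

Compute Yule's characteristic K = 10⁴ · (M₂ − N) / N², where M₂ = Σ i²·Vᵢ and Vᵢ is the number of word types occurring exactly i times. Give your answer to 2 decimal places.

Frequencies: wheel:3, rain:3, right:3, sun:2, can:2, hear:2, how:2, cook:2, false:2, and:2, his:2, long:2, break:1, softly:1, seek:1, chair:1, soldier:1, yes:1, us:1, road:1, … (11 more, each freq 1)
N = 46. Frequency spectrum: V_1=19, V_2=9, V_3=3
M₂ = 1²·19 + 2²·9 + 3²·3 = 82
K = 10000 × (82 − 46) / 46² = 170.13

170.13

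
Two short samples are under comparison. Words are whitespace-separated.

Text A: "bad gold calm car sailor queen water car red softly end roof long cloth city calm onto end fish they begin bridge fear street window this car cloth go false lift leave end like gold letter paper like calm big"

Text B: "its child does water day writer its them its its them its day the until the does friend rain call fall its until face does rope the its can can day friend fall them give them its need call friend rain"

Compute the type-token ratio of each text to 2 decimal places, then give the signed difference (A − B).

0.34

TTR(A) = 31/40 = 0.78
TTR(B) = 18/41 = 0.44
Difference = 0.78 − 0.44 = 0.34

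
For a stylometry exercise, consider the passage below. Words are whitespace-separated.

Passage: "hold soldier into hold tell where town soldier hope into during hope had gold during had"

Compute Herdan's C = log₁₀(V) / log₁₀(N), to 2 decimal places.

N = 16, V = 10.
log₁₀(V) = 1.000000, log₁₀(N) = 1.204120
C = 1.000000 / 1.204120 = 0.83

0.83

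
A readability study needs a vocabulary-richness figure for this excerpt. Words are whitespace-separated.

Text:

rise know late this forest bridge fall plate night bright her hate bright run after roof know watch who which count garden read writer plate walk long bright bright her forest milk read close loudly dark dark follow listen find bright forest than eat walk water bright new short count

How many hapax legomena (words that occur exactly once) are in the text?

Frequencies: bright:6, forest:3, know:2, plate:2, her:2, count:2, read:2, walk:2, dark:2, rise:1, late:1, this:1, bridge:1, fall:1, night:1, hate:1, run:1, after:1, roof:1, watch:1, … (16 more, each freq 1)
Hapax (freq=1): after, bridge, close, eat, fall, find, follow, garden, hate, late, listen, long, loudly, milk, new, night, rise, roof, run, short, than, this, watch, water, which, who, writer

27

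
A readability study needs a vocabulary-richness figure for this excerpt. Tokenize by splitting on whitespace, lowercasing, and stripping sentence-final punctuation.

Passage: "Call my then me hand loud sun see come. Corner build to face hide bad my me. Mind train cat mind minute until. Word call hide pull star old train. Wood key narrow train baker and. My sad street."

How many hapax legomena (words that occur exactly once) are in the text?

25

Frequencies: my:3, train:3, call:2, me:2, hide:2, mind:2, then:1, hand:1, loud:1, sun:1, see:1, come:1, corner:1, build:1, to:1, face:1, bad:1, cat:1, minute:1, until:1, … (11 more, each freq 1)
Hapax (freq=1): and, bad, baker, build, cat, come, corner, face, hand, key, loud, minute, narrow, old, pull, sad, see, star, street, sun, then, to, until, wood, word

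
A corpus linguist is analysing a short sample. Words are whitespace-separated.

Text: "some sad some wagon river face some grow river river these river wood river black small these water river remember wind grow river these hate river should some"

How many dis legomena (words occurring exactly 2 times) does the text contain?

Frequencies: river:8, some:4, these:3, grow:2, sad:1, wagon:1, face:1, wood:1, black:1, small:1, water:1, remember:1, wind:1, hate:1, should:1
Words with frequency 2: grow

1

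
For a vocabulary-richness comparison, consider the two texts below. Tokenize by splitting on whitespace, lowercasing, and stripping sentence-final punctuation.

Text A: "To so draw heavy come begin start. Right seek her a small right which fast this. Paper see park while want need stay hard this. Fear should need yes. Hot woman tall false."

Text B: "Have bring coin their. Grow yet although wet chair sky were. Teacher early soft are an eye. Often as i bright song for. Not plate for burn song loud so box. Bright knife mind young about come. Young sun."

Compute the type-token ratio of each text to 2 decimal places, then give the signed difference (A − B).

0.01

TTR(A) = 30/33 = 0.91
TTR(B) = 35/39 = 0.90
Difference = 0.91 − 0.90 = 0.01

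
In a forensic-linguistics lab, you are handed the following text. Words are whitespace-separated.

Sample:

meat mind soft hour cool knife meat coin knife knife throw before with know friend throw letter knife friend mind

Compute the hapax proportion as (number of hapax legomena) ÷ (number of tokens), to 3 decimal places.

0.400

Frequencies: knife:4, meat:2, mind:2, throw:2, friend:2, soft:1, hour:1, cool:1, coin:1, before:1, with:1, know:1, letter:1
Hapax count = 8; token count = 20.
Ratio = 8 / 20 = 0.400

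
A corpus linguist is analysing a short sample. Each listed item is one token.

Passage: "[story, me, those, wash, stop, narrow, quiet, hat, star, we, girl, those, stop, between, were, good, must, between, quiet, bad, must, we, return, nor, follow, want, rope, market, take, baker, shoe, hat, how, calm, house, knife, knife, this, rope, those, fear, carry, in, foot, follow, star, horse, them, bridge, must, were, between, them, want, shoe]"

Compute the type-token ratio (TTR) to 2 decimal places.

N = 55 tokens, V = 37 types.
TTR = V / N = 37 / 55 = 0.67

0.67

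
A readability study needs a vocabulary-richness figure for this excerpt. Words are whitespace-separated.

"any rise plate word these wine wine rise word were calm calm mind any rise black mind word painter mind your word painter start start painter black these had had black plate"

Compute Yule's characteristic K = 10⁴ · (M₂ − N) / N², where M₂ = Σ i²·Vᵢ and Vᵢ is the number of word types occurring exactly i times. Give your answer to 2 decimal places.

488.28

Frequencies: word:4, rise:3, mind:3, black:3, painter:3, any:2, plate:2, these:2, wine:2, calm:2, start:2, had:2, were:1, your:1
N = 32. Frequency spectrum: V_1=2, V_2=7, V_3=4, V_4=1
M₂ = 1²·2 + 2²·7 + 3²·4 + 4²·1 = 82
K = 10000 × (82 − 32) / 32² = 488.28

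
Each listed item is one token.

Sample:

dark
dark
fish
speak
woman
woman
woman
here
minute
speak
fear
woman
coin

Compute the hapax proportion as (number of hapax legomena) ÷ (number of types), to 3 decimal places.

0.625

Frequencies: woman:4, dark:2, speak:2, fish:1, here:1, minute:1, fear:1, coin:1
Hapax count = 5; type count = 8.
Ratio = 5 / 8 = 0.625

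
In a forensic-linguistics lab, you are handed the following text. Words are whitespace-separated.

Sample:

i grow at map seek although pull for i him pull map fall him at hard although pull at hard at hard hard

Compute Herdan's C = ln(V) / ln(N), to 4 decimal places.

0.7648

N = 23, V = 11.
ln(V) = 2.397895, ln(N) = 3.135494
C = 2.397895 / 3.135494 = 0.7648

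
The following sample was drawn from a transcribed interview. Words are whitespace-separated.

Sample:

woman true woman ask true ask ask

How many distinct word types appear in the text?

Distinct types: {ask, true, woman}
V = 3

3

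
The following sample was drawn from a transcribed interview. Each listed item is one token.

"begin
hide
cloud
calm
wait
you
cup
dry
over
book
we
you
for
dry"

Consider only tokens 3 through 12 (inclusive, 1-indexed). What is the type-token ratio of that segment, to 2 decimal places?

0.90

Segment tokens 3–12: cloud, calm, wait, you, cup, dry, over, book, we, you
Segment N = 10, segment V = 9.
TTR = 9 / 10 = 0.90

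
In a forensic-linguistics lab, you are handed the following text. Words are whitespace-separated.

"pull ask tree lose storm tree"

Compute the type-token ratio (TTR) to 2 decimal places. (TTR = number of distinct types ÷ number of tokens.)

N = 6 tokens, V = 5 types.
TTR = V / N = 5 / 6 = 0.83

0.83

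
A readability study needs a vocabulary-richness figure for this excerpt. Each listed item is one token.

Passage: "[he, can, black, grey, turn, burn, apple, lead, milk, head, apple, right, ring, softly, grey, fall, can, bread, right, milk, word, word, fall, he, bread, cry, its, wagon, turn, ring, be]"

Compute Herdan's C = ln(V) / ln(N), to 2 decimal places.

N = 31, V = 20.
ln(V) = 2.995732, ln(N) = 3.433987
C = 2.995732 / 3.433987 = 0.87

0.87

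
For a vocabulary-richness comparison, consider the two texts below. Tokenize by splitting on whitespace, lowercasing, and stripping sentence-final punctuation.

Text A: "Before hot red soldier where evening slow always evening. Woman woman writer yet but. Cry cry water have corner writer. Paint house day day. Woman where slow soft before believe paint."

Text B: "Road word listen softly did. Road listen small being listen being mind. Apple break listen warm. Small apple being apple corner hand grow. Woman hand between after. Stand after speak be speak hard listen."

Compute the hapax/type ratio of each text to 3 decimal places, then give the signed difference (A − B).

-0.048

A: hapax=12, V=21, ratio=0.571
B: hapax=13, V=21, ratio=0.619
Difference = 0.571 − 0.619 = -0.048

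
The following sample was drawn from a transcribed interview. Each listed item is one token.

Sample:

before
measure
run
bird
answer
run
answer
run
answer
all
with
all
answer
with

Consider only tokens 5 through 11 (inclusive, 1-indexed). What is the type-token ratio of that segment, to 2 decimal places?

0.57

Segment tokens 5–11: answer, run, answer, run, answer, all, with
Segment N = 7, segment V = 4.
TTR = 4 / 7 = 0.57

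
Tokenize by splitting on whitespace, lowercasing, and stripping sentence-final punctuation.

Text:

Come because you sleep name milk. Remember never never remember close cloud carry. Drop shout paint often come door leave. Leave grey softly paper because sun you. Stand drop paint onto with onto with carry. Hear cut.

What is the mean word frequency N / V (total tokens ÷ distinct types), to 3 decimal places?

1.423

N = 37 tokens, V = 26 types.
Mean frequency = N / V = 37 / 26 = 1.423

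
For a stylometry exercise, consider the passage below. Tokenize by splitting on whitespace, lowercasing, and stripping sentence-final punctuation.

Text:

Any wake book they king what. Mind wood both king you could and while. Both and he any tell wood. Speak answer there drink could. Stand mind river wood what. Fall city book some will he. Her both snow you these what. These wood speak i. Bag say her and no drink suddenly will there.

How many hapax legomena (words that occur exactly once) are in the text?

16

Frequencies: wood:4, what:3, both:3, and:3, any:2, book:2, king:2, mind:2, you:2, could:2, he:2, speak:2, there:2, drink:2, will:2, her:2, these:2, wake:1, they:1, while:1, … (13 more, each freq 1)
Hapax (freq=1): answer, bag, city, fall, i, no, river, say, snow, some, stand, suddenly, tell, they, wake, while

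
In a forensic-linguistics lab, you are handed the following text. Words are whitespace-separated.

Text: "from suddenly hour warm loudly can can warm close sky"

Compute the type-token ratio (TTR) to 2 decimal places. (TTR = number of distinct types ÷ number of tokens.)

N = 10 tokens, V = 8 types.
TTR = V / N = 8 / 10 = 0.80

0.80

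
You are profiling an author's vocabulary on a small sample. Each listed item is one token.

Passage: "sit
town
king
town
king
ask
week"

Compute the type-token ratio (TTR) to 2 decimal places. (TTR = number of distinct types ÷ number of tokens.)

0.71

N = 7 tokens, V = 5 types.
TTR = V / N = 5 / 7 = 0.71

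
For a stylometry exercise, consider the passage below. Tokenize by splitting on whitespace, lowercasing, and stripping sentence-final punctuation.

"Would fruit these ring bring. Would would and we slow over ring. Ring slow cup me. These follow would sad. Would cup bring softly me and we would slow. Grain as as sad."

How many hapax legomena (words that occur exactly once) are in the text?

Frequencies: would:6, ring:3, slow:3, these:2, bring:2, and:2, we:2, cup:2, me:2, sad:2, as:2, fruit:1, over:1, follow:1, softly:1, grain:1
Hapax (freq=1): follow, fruit, grain, over, softly

5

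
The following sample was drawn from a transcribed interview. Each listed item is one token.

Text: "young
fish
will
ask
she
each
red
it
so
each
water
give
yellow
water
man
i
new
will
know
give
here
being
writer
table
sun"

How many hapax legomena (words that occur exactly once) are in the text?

17

Frequencies: will:2, each:2, water:2, give:2, young:1, fish:1, ask:1, she:1, red:1, it:1, so:1, yellow:1, man:1, i:1, new:1, know:1, here:1, being:1, writer:1, table:1, … (1 more, each freq 1)
Hapax (freq=1): ask, being, fish, here, i, it, know, man, new, red, she, so, sun, table, writer, yellow, young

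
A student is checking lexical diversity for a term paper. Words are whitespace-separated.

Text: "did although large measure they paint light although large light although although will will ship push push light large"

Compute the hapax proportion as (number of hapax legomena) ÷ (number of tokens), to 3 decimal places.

Frequencies: although:4, large:3, light:3, will:2, push:2, did:1, measure:1, they:1, paint:1, ship:1
Hapax count = 5; token count = 19.
Ratio = 5 / 19 = 0.263

0.263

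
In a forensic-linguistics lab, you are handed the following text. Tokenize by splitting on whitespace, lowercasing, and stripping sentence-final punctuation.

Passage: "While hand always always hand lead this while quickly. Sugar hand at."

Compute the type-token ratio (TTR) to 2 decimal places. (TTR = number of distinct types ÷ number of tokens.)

N = 12 tokens, V = 8 types.
TTR = V / N = 8 / 12 = 0.67

0.67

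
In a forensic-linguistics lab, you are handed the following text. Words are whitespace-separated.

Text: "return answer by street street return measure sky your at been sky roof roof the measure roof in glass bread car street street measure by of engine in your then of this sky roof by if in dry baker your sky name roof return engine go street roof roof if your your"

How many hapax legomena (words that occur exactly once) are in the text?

Frequencies: roof:7, street:5, your:5, sky:4, return:3, by:3, measure:3, in:3, of:2, engine:2, if:2, answer:1, at:1, been:1, the:1, glass:1, bread:1, car:1, then:1, this:1, … (4 more, each freq 1)
Hapax (freq=1): answer, at, baker, been, bread, car, dry, glass, go, name, the, then, this

13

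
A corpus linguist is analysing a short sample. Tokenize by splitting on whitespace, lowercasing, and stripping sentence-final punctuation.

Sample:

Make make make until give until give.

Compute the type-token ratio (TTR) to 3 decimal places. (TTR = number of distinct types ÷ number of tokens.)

0.429

N = 7 tokens, V = 3 types.
TTR = V / N = 3 / 7 = 0.429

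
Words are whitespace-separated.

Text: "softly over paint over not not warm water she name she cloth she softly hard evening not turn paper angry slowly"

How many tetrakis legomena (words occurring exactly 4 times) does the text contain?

0

Frequencies: not:3, she:3, softly:2, over:2, paint:1, warm:1, water:1, name:1, cloth:1, hard:1, evening:1, turn:1, paper:1, angry:1, slowly:1
Words with frequency 4: (none)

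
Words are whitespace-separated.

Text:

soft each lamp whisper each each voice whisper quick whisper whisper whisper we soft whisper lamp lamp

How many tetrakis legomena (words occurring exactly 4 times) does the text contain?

Frequencies: whisper:6, each:3, lamp:3, soft:2, voice:1, quick:1, we:1
Words with frequency 4: (none)

0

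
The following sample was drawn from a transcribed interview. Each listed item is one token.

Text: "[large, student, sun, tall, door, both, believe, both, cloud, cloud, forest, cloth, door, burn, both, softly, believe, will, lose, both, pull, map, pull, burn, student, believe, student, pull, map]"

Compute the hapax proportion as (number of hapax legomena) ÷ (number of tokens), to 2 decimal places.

0.28

Frequencies: both:4, student:3, believe:3, pull:3, door:2, cloud:2, burn:2, map:2, large:1, sun:1, tall:1, forest:1, cloth:1, softly:1, will:1, lose:1
Hapax count = 8; token count = 29.
Ratio = 8 / 29 = 0.28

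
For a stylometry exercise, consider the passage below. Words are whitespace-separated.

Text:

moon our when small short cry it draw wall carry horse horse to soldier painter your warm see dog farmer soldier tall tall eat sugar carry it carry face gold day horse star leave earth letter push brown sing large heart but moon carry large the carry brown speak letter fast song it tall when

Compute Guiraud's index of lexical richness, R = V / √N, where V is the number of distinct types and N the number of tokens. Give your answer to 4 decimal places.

5.2588

N = 55, V = 39.
√N = 7.416198
R = 39 / 7.416198 = 5.2588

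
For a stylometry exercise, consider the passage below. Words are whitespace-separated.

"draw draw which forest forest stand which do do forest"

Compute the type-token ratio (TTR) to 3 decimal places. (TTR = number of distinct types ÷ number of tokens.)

0.500

N = 10 tokens, V = 5 types.
TTR = V / N = 5 / 10 = 0.500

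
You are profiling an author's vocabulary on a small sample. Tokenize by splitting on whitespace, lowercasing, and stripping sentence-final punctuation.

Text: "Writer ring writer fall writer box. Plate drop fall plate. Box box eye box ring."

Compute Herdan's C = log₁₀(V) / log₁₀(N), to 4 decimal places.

0.7186

N = 15, V = 7.
log₁₀(V) = 0.845098, log₁₀(N) = 1.176091
C = 0.845098 / 1.176091 = 0.7186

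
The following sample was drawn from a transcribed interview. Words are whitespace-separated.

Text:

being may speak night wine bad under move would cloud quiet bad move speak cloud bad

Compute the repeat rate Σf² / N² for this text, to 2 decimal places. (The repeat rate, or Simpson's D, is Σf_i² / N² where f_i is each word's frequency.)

Frequencies: bad:3, speak:2, move:2, cloud:2, being:1, may:1, night:1, wine:1, under:1, would:1, quiet:1
Σf² = 28; N² = 256
Repeat rate = 28 / 256 = 0.11

0.11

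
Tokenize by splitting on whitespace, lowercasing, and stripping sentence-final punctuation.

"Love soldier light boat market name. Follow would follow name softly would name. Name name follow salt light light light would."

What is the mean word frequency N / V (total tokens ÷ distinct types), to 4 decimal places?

2.1000

N = 21 tokens, V = 10 types.
Mean frequency = N / V = 21 / 10 = 2.1000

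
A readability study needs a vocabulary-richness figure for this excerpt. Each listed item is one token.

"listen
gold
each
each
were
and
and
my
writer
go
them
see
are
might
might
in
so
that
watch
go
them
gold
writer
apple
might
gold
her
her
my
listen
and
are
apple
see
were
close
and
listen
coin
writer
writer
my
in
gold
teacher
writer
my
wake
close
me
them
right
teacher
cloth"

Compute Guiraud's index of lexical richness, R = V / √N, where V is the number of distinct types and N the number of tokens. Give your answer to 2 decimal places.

3.40

N = 54, V = 25.
√N = 7.348469
R = 25 / 7.348469 = 3.40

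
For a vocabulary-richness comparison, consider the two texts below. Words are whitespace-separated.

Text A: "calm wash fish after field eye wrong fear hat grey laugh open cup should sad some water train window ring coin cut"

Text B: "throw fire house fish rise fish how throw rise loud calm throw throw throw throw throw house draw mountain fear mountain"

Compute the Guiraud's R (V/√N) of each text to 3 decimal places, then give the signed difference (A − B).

A: V=22, N=22, R=4.690
B: V=11, N=21, R=2.400
Difference = 4.690 − 2.400 = 2.290

2.290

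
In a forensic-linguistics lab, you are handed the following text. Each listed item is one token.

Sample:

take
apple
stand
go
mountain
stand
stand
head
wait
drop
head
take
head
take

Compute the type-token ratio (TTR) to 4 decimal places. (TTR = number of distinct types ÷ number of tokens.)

0.5714

N = 14 tokens, V = 8 types.
TTR = V / N = 8 / 14 = 0.5714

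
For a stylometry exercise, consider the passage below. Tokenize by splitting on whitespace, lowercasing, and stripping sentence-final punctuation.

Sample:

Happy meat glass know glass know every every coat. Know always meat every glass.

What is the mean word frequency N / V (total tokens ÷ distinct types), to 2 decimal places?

N = 14 tokens, V = 7 types.
Mean frequency = N / V = 14 / 7 = 2.00

2.00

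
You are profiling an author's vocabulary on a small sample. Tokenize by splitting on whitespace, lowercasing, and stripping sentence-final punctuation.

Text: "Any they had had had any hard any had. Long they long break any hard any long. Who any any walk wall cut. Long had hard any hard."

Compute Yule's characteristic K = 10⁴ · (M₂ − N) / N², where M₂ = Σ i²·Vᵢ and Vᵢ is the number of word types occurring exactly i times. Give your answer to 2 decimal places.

1301.02

Frequencies: any:8, had:5, hard:4, long:4, they:2, break:1, who:1, walk:1, wall:1, cut:1
N = 28. Frequency spectrum: V_1=5, V_2=1, V_4=2, V_5=1, V_8=1
M₂ = 1²·5 + 2²·1 + 4²·2 + 5²·1 + 8²·1 = 130
K = 10000 × (130 − 28) / 28² = 1301.02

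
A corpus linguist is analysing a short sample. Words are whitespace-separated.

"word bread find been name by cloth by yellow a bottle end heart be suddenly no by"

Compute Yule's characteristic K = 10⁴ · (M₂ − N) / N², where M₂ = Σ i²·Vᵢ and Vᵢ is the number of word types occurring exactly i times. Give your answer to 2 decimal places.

Frequencies: by:3, word:1, bread:1, find:1, been:1, name:1, cloth:1, yellow:1, a:1, bottle:1, end:1, heart:1, be:1, suddenly:1, no:1
N = 17. Frequency spectrum: V_1=14, V_3=1
M₂ = 1²·14 + 3²·1 = 23
K = 10000 × (23 − 17) / 17² = 207.61

207.61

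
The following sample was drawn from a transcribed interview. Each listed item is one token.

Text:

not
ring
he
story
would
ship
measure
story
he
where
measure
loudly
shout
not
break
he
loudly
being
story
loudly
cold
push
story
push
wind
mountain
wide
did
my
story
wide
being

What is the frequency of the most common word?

5

Frequencies: story:5, he:3, loudly:3, not:2, measure:2, being:2, push:2, wide:2, ring:1, would:1, ship:1, where:1, shout:1, break:1, cold:1, wind:1, mountain:1, did:1, my:1
Most common: 'story' with frequency 5.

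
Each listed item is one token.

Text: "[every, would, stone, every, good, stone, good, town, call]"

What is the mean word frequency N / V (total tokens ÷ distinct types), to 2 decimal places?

N = 9 tokens, V = 6 types.
Mean frequency = N / V = 9 / 6 = 1.50

1.50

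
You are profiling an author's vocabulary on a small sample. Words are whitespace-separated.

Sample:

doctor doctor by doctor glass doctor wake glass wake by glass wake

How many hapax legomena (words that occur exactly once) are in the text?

0

Frequencies: doctor:4, glass:3, wake:3, by:2
Hapax (freq=1): (none)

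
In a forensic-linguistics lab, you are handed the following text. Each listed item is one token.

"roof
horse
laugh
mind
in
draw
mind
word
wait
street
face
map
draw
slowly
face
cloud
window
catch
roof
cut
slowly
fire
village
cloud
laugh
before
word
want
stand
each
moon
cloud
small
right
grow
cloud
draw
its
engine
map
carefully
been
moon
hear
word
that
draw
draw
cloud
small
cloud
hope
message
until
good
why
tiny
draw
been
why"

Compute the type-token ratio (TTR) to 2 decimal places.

0.63

N = 60 tokens, V = 38 types.
TTR = V / N = 38 / 60 = 0.63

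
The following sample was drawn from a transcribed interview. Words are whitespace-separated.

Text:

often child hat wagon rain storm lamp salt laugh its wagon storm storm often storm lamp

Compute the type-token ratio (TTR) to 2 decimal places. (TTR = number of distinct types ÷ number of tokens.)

N = 16 tokens, V = 10 types.
TTR = V / N = 10 / 16 = 0.63

0.63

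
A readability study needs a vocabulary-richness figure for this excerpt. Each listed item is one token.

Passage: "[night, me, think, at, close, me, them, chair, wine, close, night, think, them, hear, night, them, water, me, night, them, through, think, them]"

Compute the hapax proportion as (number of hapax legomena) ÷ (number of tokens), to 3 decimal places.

0.261

Frequencies: them:5, night:4, me:3, think:3, close:2, at:1, chair:1, wine:1, hear:1, water:1, through:1
Hapax count = 6; token count = 23.
Ratio = 6 / 23 = 0.261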